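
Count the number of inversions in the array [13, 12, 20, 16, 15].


For each element, count the later elements that are smaller than it:
  13 (index 0): smaller elements after it = [12] -> 1
  12 (index 1): smaller elements after it = [] -> 0
  20 (index 2): smaller elements after it = [16, 15] -> 2
  16 (index 3): smaller elements after it = [15] -> 1
Total inversions = 1 + 0 + 2 + 1 = 4
Final answer: 4


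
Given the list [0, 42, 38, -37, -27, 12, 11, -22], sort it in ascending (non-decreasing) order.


Original list: [0, 42, 38, -37, -27, 12, 11, -22]
Repeatedly take the smallest remaining element:
  Remaining [0, 42, 38, -37, -27, 12, 11, -22] -> smallest is -37
  Remaining [0, 42, 38, -27, 12, 11, -22] -> smallest is -27
  Remaining [0, 42, 38, 12, 11, -22] -> smallest is -22
  Remaining [0, 42, 38, 12, 11] -> smallest is 0
  Remaining [42, 38, 12, 11] -> smallest is 11
  Remaining [42, 38, 12] -> smallest is 12
  Remaining [42, 38] -> smallest is 38
  Remaining [42] -> smallest is 42
Collecting the picks in order gives the sorted list.
Final answer: [-37, -27, -22, 0, 11, 12, 38, 42]


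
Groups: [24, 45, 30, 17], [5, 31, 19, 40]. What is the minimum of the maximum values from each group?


Find max of each group:
  Group 1: [24, 45, 30, 17] -> max = 45
  Group 2: [5, 31, 19, 40] -> max = 40
Maxes: [45, 40]
Minimum of maxes = 40
Final answer: 40


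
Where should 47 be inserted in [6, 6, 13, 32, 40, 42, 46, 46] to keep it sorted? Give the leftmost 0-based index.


List is sorted: [6, 6, 13, 32, 40, 42, 46, 46]
We need the leftmost position where 47 can be inserted, i.e. the first index whose element is >= 47 (or the end of the list if none is).
Binary search with low=0, high=8 (0-based indices):
  low=0, high=8, mid=4: a[4]=40 < 47, so low = 5
  low=5, high=8, mid=6: a[6]=46 < 47, so low = 7
  low=7, high=8, mid=7: a[7]=46 < 47, so low = 8
Now low = high = 8, so the insertion index is 8.
Final answer: 8


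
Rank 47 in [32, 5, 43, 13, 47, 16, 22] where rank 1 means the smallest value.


Sort ascending: [5, 13, 16, 22, 32, 43, 47]
Find 47 in the sorted list.
47 is at position 7 (1-indexed).
Final answer: 7


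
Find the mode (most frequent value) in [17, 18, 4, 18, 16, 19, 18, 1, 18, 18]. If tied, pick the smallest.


Count the frequency of each value:
  1 appears 1 time(s)
  4 appears 1 time(s)
  16 appears 1 time(s)
  17 appears 1 time(s)
  18 appears 5 time(s)
  19 appears 1 time(s)
Maximum frequency is 5.
Only 18 reaches that frequency, so it is the mode.
Final answer: 18


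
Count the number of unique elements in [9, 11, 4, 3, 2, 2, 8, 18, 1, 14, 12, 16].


List all unique values:
Distinct values: [1, 2, 3, 4, 8, 9, 11, 12, 14, 16, 18]
Count = 11
Final answer: 11


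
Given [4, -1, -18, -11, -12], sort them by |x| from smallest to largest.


Compute absolute values:
  |4| = 4
  |-1| = 1
  |-18| = 18
  |-11| = 11
  |-12| = 12
Absolute values in increasing order: 1 < 4 < 11 < 12 < 18
Listing the original numbers in that order gives the answer.
Final answer: [-1, 4, -11, -12, -18]


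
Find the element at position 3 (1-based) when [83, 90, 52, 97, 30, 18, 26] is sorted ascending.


Sort ascending: [18, 26, 30, 52, 83, 90, 97]
The 3rd element (1-indexed) is at index 2.
Value = 30
Final answer: 30


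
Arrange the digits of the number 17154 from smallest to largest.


The number 17154 has digits: 1, 7, 1, 5, 4
Sorted: 1, 1, 4, 5, 7
Joining the sorted digits gives the result.
Final answer: 11457


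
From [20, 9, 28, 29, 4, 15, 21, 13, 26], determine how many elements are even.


Check each element:
  20 is even
  9 is odd
  28 is even
  29 is odd
  4 is even
  15 is odd
  21 is odd
  13 is odd
  26 is even
Evens: [20, 28, 4, 26]
Count of evens = 4
Final answer: 4


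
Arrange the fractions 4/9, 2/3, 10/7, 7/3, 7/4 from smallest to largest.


Convert to decimal for comparison:
  4/9 = 0.4444
  2/3 = 0.6667
  10/7 = 1.4286
  7/3 = 2.3333
  7/4 = 1.75
Decimals in increasing order: 0.4444 < 0.6667 < 1.4286 < 1.75 < 2.3333
Writing each back as its fraction gives the sorted order.
Final answer: 4/9, 2/3, 10/7, 7/4, 7/3


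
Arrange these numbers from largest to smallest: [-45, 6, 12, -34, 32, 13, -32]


Original list: [-45, 6, 12, -34, 32, 13, -32]
Repeatedly take the largest remaining element:
  Remaining [-45, 6, 12, -34, 32, 13, -32] -> largest is 32
  Remaining [-45, 6, 12, -34, 13, -32] -> largest is 13
  Remaining [-45, 6, 12, -34, -32] -> largest is 12
  Remaining [-45, 6, -34, -32] -> largest is 6
  Remaining [-45, -34, -32] -> largest is -32
  Remaining [-45, -34] -> largest is -34
  Remaining [-45] -> largest is -45
Collecting the picks in order gives the descending list.
Final answer: [32, 13, 12, 6, -32, -34, -45]


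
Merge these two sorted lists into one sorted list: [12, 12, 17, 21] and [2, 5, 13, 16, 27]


List A: [12, 12, 17, 21]
List B: [2, 5, 13, 16, 27]
Repeatedly compare the front elements and take the smaller:
  12 vs 2 -> take 2
  12 vs 5 -> take 5
  12 vs 13 -> take 12
  12 vs 13 -> take 12
  17 vs 13 -> take 13
  17 vs 16 -> take 16
  17 vs 27 -> take 17
  21 vs 27 -> take 21
  A is exhausted; append the rest of B: [27]
Final answer: [2, 5, 12, 12, 13, 16, 17, 21, 27]


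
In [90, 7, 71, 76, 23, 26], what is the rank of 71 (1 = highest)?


Sort descending: [90, 76, 71, 26, 23, 7]
Find 71 in the sorted list.
71 is at position 3.
Final answer: 3


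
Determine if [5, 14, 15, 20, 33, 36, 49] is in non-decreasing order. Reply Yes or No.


Check consecutive pairs:
  5 <= 14? True
  14 <= 15? True
  15 <= 20? True
  20 <= 33? True
  33 <= 36? True
  36 <= 49? True
Every consecutive pair is in order, so the list is non-decreasing.
Final answer: Yes


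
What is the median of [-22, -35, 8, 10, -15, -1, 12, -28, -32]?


First, sort the list: [-35, -32, -28, -22, -15, -1, 8, 10, 12]
The list has 9 elements (odd count).
The middle index is 4 (0-based), and the element there is -15.
Final answer: -15


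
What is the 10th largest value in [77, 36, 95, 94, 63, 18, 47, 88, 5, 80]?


Sort descending: [95, 94, 88, 80, 77, 63, 47, 36, 18, 5]
The 10th element (1-indexed) is at index 9.
Value = 5
Final answer: 5


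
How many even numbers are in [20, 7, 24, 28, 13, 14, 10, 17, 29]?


Check each element:
  20 is even
  7 is odd
  24 is even
  28 is even
  13 is odd
  14 is even
  10 is even
  17 is odd
  29 is odd
Evens: [20, 24, 28, 14, 10]
Count of evens = 5
Final answer: 5


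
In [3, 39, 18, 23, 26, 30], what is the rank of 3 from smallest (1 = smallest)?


Sort ascending: [3, 18, 23, 26, 30, 39]
Find 3 in the sorted list.
3 is at position 1 (1-indexed).
Final answer: 1


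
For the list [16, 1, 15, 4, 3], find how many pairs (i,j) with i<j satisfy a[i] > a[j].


For each element, count the later elements that are smaller than it:
  16 (index 0): smaller elements after it = [1, 15, 4, 3] -> 4
  1 (index 1): smaller elements after it = [] -> 0
  15 (index 2): smaller elements after it = [4, 3] -> 2
  4 (index 3): smaller elements after it = [3] -> 1
Total inversions = 4 + 0 + 2 + 1 = 7
Final answer: 7


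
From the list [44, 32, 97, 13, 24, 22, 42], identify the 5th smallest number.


Sort ascending: [13, 22, 24, 32, 42, 44, 97]
The 5th element (1-indexed) is at index 4.
Value = 42
Final answer: 42


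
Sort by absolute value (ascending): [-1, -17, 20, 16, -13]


Compute absolute values:
  |-1| = 1
  |-17| = 17
  |20| = 20
  |16| = 16
  |-13| = 13
Absolute values in increasing order: 1 < 13 < 16 < 17 < 20
Listing the original numbers in that order gives the answer.
Final answer: [-1, -13, 16, -17, 20]


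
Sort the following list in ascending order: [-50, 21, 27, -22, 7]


Original list: [-50, 21, 27, -22, 7]
Repeatedly take the smallest remaining element:
  Remaining [-50, 21, 27, -22, 7] -> smallest is -50
  Remaining [21, 27, -22, 7] -> smallest is -22
  Remaining [21, 27, 7] -> smallest is 7
  Remaining [21, 27] -> smallest is 21
  Remaining [27] -> smallest is 27
Collecting the picks in order gives the sorted list.
Final answer: [-50, -22, 7, 21, 27]


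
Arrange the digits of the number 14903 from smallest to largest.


The number 14903 has digits: 1, 4, 9, 0, 3
Sorted: 0, 1, 3, 4, 9
Joining the sorted digits gives the result.
Final answer: 01349


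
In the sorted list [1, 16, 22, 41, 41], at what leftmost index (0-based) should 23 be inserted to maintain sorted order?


List is sorted: [1, 16, 22, 41, 41]
We need the leftmost position where 23 can be inserted, i.e. the first index whose element is >= 23 (or the end of the list if none is).
Binary search with low=0, high=5 (0-based indices):
  low=0, high=5, mid=2: a[2]=22 < 23, so low = 3
  low=3, high=5, mid=4: a[4]=41 >= 23, so high = 4
  low=3, high=4, mid=3: a[3]=41 >= 23, so high = 3
Now low = high = 3, so the insertion index is 3.
Final answer: 3


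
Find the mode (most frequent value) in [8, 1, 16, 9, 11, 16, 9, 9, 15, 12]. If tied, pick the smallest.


Count the frequency of each value:
  1 appears 1 time(s)
  8 appears 1 time(s)
  9 appears 3 time(s)
  11 appears 1 time(s)
  12 appears 1 time(s)
  15 appears 1 time(s)
  16 appears 2 time(s)
Maximum frequency is 3.
Only 9 reaches that frequency, so it is the mode.
Final answer: 9


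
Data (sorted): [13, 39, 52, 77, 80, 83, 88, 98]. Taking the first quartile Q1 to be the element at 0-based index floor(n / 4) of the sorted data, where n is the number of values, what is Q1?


The list has n = 8 elements.
Q1 index = floor(8 / 4) = floor(2) = 2
Counting from index 0 in the sorted data, the element at index 2 is 52.
Final answer: 52


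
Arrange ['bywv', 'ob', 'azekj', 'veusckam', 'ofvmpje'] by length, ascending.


Compute lengths:
  'bywv' has length 4
  'ob' has length 2
  'azekj' has length 5
  'veusckam' has length 8
  'ofvmpje' has length 7
Lengths in increasing order: 2 < 4 < 5 < 7 < 8
Listing the words in that order gives the answer.
Final answer: ['ob', 'bywv', 'azekj', 'ofvmpje', 'veusckam']


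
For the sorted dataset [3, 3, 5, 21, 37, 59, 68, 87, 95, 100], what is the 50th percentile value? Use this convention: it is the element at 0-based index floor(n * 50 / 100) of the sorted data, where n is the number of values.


The dataset has n = 10 elements.
Index = floor(10 * 50 / 100) = floor(500 / 100) = floor(5) = 5
Counting from index 0 in the sorted data, the element at index 5 is 59.
Final answer: 59


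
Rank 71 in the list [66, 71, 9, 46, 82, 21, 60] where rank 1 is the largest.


Sort descending: [82, 71, 66, 60, 46, 21, 9]
Find 71 in the sorted list.
71 is at position 2.
Final answer: 2


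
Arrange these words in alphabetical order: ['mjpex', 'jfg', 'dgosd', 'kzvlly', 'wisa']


Compare strings character by character (the first differing letter decides):
  'dgosd' < 'jfg' since 'd' < 'j' at position 1
  'jfg' < 'kzvlly' since 'j' < 'k' at position 1
  'kzvlly' < 'mjpex' since 'k' < 'm' at position 1
  'mjpex' < 'wisa' since 'm' < 'w' at position 1
Chaining these comparisons gives the alphabetical order.
Final answer: ['dgosd', 'jfg', 'kzvlly', 'mjpex', 'wisa']


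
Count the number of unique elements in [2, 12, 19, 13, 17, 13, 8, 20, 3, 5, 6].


List all unique values:
Distinct values: [2, 3, 5, 6, 8, 12, 13, 17, 19, 20]
Count = 10
Final answer: 10


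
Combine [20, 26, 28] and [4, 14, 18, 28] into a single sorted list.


List A: [20, 26, 28]
List B: [4, 14, 18, 28]
Repeatedly compare the front elements and take the smaller:
  20 vs 4 -> take 4
  20 vs 14 -> take 14
  20 vs 18 -> take 18
  20 vs 28 -> take 20
  26 vs 28 -> take 26
  28 vs 28 -> take 28
  A is exhausted; append the rest of B: [28]
Final answer: [4, 14, 18, 20, 26, 28, 28]


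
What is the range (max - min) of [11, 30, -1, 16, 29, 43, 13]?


Maximum value: 43
Minimum value: -1
Range = 43 - (-1) = 44
Final answer: 44


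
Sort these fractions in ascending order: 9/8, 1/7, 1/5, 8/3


Convert to decimal for comparison:
  9/8 = 1.125
  1/7 = 0.1429
  1/5 = 0.2
  8/3 = 2.6667
Decimals in increasing order: 0.1429 < 0.2 < 1.125 < 2.6667
Writing each back as its fraction gives the sorted order.
Final answer: 1/7, 1/5, 9/8, 8/3


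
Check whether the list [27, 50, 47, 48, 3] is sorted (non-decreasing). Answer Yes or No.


Check consecutive pairs:
  27 <= 50? True
  50 <= 47? False
  47 <= 48? True
  48 <= 3? False
2 consecutive pair(s) are out of order, so the list is not sorted.
Final answer: No


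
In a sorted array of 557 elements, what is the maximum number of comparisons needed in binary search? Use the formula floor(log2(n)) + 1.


Binary search halves the search space each step.
Maximum comparisons = floor(log2(557)) + 1
log2(557) = 9.1215
floor(log2(557)) = 9, so 9 + 1 = 10
Final answer: 10


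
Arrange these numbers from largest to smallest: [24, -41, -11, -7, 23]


Original list: [24, -41, -11, -7, 23]
Repeatedly take the largest remaining element:
  Remaining [24, -41, -11, -7, 23] -> largest is 24
  Remaining [-41, -11, -7, 23] -> largest is 23
  Remaining [-41, -11, -7] -> largest is -7
  Remaining [-41, -11] -> largest is -11
  Remaining [-41] -> largest is -41
Collecting the picks in order gives the descending list.
Final answer: [24, 23, -7, -11, -41]


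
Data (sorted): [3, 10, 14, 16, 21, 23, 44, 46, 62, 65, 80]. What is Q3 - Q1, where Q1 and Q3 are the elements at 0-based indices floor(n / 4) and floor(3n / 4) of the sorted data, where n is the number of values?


The data has n = 11 elements.
Q1 index = floor(11 / 4) = floor(2.75) = 2; Q3 index = floor(3 * 11 / 4) = floor(8.25) = 8
Q1 = element at index 2 = 14
Q3 = element at index 8 = 62
IQR = 62 - 14 = 48
Final answer: 48


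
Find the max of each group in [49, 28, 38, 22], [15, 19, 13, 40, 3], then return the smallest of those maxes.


Find max of each group:
  Group 1: [49, 28, 38, 22] -> max = 49
  Group 2: [15, 19, 13, 40, 3] -> max = 40
Maxes: [49, 40]
Minimum of maxes = 40
Final answer: 40


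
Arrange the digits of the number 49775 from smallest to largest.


The number 49775 has digits: 4, 9, 7, 7, 5
Sorted: 4, 5, 7, 7, 9
Joining the sorted digits gives the result.
Final answer: 45779


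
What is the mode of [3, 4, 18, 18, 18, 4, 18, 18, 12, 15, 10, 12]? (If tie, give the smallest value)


Count the frequency of each value:
  3 appears 1 time(s)
  4 appears 2 time(s)
  10 appears 1 time(s)
  12 appears 2 time(s)
  15 appears 1 time(s)
  18 appears 5 time(s)
Maximum frequency is 5.
Only 18 reaches that frequency, so it is the mode.
Final answer: 18


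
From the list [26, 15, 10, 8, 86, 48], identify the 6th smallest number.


Sort ascending: [8, 10, 15, 26, 48, 86]
The 6th element (1-indexed) is at index 5.
Value = 86
Final answer: 86


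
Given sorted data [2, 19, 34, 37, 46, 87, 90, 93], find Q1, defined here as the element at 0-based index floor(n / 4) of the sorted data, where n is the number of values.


The list has n = 8 elements.
Q1 index = floor(8 / 4) = floor(2) = 2
Counting from index 0 in the sorted data, the element at index 2 is 34.
Final answer: 34


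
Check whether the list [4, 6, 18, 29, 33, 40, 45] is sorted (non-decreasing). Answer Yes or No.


Check consecutive pairs:
  4 <= 6? True
  6 <= 18? True
  18 <= 29? True
  29 <= 33? True
  33 <= 40? True
  40 <= 45? True
Every consecutive pair is in order, so the list is non-decreasing.
Final answer: Yes


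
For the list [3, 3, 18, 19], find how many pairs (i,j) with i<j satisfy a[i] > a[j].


For each element, count the later elements that are smaller than it:
  3 (index 0): smaller elements after it = [] -> 0
  3 (index 1): smaller elements after it = [] -> 0
  18 (index 2): smaller elements after it = [] -> 0
Total inversions = 0 + 0 + 0 = 0
Final answer: 0


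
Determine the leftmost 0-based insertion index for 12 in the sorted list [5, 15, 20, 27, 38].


List is sorted: [5, 15, 20, 27, 38]
We need the leftmost position where 12 can be inserted, i.e. the first index whose element is >= 12 (or the end of the list if none is).
Binary search with low=0, high=5 (0-based indices):
  low=0, high=5, mid=2: a[2]=20 >= 12, so high = 2
  low=0, high=2, mid=1: a[1]=15 >= 12, so high = 1
  low=0, high=1, mid=0: a[0]=5 < 12, so low = 1
Now low = high = 1, so the insertion index is 1.
Final answer: 1


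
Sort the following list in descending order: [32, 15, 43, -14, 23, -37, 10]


Original list: [32, 15, 43, -14, 23, -37, 10]
Repeatedly take the largest remaining element:
  Remaining [32, 15, 43, -14, 23, -37, 10] -> largest is 43
  Remaining [32, 15, -14, 23, -37, 10] -> largest is 32
  Remaining [15, -14, 23, -37, 10] -> largest is 23
  Remaining [15, -14, -37, 10] -> largest is 15
  Remaining [-14, -37, 10] -> largest is 10
  Remaining [-14, -37] -> largest is -14
  Remaining [-37] -> largest is -37
Collecting the picks in order gives the descending list.
Final answer: [43, 32, 23, 15, 10, -14, -37]


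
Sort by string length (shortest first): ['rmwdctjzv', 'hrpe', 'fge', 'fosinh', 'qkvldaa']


Compute lengths:
  'rmwdctjzv' has length 9
  'hrpe' has length 4
  'fge' has length 3
  'fosinh' has length 6
  'qkvldaa' has length 7
Lengths in increasing order: 3 < 4 < 6 < 7 < 9
Listing the words in that order gives the answer.
Final answer: ['fge', 'hrpe', 'fosinh', 'qkvldaa', 'rmwdctjzv']


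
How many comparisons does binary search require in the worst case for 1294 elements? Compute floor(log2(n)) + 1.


Binary search halves the search space each step.
Maximum comparisons = floor(log2(1294)) + 1
log2(1294) = 10.3376
floor(log2(1294)) = 10, so 10 + 1 = 11
Final answer: 11


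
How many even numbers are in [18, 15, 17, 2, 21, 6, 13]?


Check each element:
  18 is even
  15 is odd
  17 is odd
  2 is even
  21 is odd
  6 is even
  13 is odd
Evens: [18, 2, 6]
Count of evens = 3
Final answer: 3


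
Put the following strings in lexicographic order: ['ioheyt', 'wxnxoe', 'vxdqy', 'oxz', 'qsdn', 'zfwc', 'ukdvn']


Compare strings character by character (the first differing letter decides):
  'ioheyt' < 'oxz' since 'i' < 'o' at position 1
  'oxz' < 'qsdn' since 'o' < 'q' at position 1
  'qsdn' < 'ukdvn' since 'q' < 'u' at position 1
  'ukdvn' < 'vxdqy' since 'u' < 'v' at position 1
  'vxdqy' < 'wxnxoe' since 'v' < 'w' at position 1
  'wxnxoe' < 'zfwc' since 'w' < 'z' at position 1
Chaining these comparisons gives the alphabetical order.
Final answer: ['ioheyt', 'oxz', 'qsdn', 'ukdvn', 'vxdqy', 'wxnxoe', 'zfwc']


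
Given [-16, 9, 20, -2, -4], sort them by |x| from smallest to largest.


Compute absolute values:
  |-16| = 16
  |9| = 9
  |20| = 20
  |-2| = 2
  |-4| = 4
Absolute values in increasing order: 2 < 4 < 9 < 16 < 20
Listing the original numbers in that order gives the answer.
Final answer: [-2, -4, 9, -16, 20]


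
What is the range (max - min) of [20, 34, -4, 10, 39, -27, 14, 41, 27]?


Maximum value: 41
Minimum value: -27
Range = 41 - (-27) = 68
Final answer: 68


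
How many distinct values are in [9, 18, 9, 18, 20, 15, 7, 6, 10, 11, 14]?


List all unique values:
Distinct values: [6, 7, 9, 10, 11, 14, 15, 18, 20]
Count = 9
Final answer: 9


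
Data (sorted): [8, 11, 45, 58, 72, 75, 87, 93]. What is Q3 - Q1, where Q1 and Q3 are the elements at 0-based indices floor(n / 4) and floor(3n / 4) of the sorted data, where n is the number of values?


The data has n = 8 elements.
Q1 index = floor(8 / 4) = floor(2) = 2; Q3 index = floor(3 * 8 / 4) = floor(6) = 6
Q1 = element at index 2 = 45
Q3 = element at index 6 = 87
IQR = 87 - 45 = 42
Final answer: 42


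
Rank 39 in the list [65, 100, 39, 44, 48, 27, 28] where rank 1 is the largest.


Sort descending: [100, 65, 48, 44, 39, 28, 27]
Find 39 in the sorted list.
39 is at position 5.
Final answer: 5


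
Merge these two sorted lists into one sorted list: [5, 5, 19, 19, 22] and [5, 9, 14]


List A: [5, 5, 19, 19, 22]
List B: [5, 9, 14]
Repeatedly compare the front elements and take the smaller:
  5 vs 5 -> take 5
  5 vs 5 -> take 5
  19 vs 5 -> take 5
  19 vs 9 -> take 9
  19 vs 14 -> take 14
  B is exhausted; append the rest of A: [19, 19, 22]
Final answer: [5, 5, 5, 9, 14, 19, 19, 22]


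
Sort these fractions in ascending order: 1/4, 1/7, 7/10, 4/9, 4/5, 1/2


Convert to decimal for comparison:
  1/4 = 0.25
  1/7 = 0.1429
  7/10 = 0.7
  4/9 = 0.4444
  4/5 = 0.8
  1/2 = 0.5
Decimals in increasing order: 0.1429 < 0.25 < 0.4444 < 0.5 < 0.7 < 0.8
Writing each back as its fraction gives the sorted order.
Final answer: 1/7, 1/4, 4/9, 1/2, 7/10, 4/5


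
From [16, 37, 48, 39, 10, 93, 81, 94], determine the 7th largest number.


Sort descending: [94, 93, 81, 48, 39, 37, 16, 10]
The 7th element (1-indexed) is at index 6.
Value = 16
Final answer: 16


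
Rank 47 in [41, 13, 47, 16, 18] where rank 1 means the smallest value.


Sort ascending: [13, 16, 18, 41, 47]
Find 47 in the sorted list.
47 is at position 5 (1-indexed).
Final answer: 5


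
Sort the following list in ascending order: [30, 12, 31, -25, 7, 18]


Original list: [30, 12, 31, -25, 7, 18]
Repeatedly take the smallest remaining element:
  Remaining [30, 12, 31, -25, 7, 18] -> smallest is -25
  Remaining [30, 12, 31, 7, 18] -> smallest is 7
  Remaining [30, 12, 31, 18] -> smallest is 12
  Remaining [30, 31, 18] -> smallest is 18
  Remaining [30, 31] -> smallest is 30
  Remaining [31] -> smallest is 31
Collecting the picks in order gives the sorted list.
Final answer: [-25, 7, 12, 18, 30, 31]


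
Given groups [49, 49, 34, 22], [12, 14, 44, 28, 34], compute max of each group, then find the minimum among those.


Find max of each group:
  Group 1: [49, 49, 34, 22] -> max = 49
  Group 2: [12, 14, 44, 28, 34] -> max = 44
Maxes: [49, 44]
Minimum of maxes = 44
Final answer: 44


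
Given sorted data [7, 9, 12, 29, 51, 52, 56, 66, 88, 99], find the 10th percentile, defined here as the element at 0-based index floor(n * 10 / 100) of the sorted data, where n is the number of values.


The dataset has n = 10 elements.
Index = floor(10 * 10 / 100) = floor(100 / 100) = floor(1) = 1
Counting from index 0 in the sorted data, the element at index 1 is 9.
Final answer: 9


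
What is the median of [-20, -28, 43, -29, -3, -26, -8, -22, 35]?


First, sort the list: [-29, -28, -26, -22, -20, -8, -3, 35, 43]
The list has 9 elements (odd count).
The middle index is 4 (0-based), and the element there is -20.
Final answer: -20


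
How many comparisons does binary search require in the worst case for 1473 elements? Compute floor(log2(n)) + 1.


Binary search halves the search space each step.
Maximum comparisons = floor(log2(1473)) + 1
log2(1473) = 10.5245
floor(log2(1473)) = 10, so 10 + 1 = 11
Final answer: 11


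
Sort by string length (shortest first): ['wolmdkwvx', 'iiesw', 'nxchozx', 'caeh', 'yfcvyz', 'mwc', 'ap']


Compute lengths:
  'wolmdkwvx' has length 9
  'iiesw' has length 5
  'nxchozx' has length 7
  'caeh' has length 4
  'yfcvyz' has length 6
  'mwc' has length 3
  'ap' has length 2
Lengths in increasing order: 2 < 3 < 4 < 5 < 6 < 7 < 9
Listing the words in that order gives the answer.
Final answer: ['ap', 'mwc', 'caeh', 'iiesw', 'yfcvyz', 'nxchozx', 'wolmdkwvx']


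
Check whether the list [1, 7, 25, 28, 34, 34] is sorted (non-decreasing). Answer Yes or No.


Check consecutive pairs:
  1 <= 7? True
  7 <= 25? True
  25 <= 28? True
  28 <= 34? True
  34 <= 34? True
Every consecutive pair is in order, so the list is non-decreasing.
Final answer: Yes


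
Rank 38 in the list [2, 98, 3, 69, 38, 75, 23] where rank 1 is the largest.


Sort descending: [98, 75, 69, 38, 23, 3, 2]
Find 38 in the sorted list.
38 is at position 4.
Final answer: 4


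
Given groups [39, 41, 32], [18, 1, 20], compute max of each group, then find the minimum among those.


Find max of each group:
  Group 1: [39, 41, 32] -> max = 41
  Group 2: [18, 1, 20] -> max = 20
Maxes: [41, 20]
Minimum of maxes = 20
Final answer: 20


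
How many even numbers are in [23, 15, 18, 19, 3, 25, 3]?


Check each element:
  23 is odd
  15 is odd
  18 is even
  19 is odd
  3 is odd
  25 is odd
  3 is odd
Evens: [18]
Count of evens = 1
Final answer: 1


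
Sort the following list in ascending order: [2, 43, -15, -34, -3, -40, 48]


Original list: [2, 43, -15, -34, -3, -40, 48]
Repeatedly take the smallest remaining element:
  Remaining [2, 43, -15, -34, -3, -40, 48] -> smallest is -40
  Remaining [2, 43, -15, -34, -3, 48] -> smallest is -34
  Remaining [2, 43, -15, -3, 48] -> smallest is -15
  Remaining [2, 43, -3, 48] -> smallest is -3
  Remaining [2, 43, 48] -> smallest is 2
  Remaining [43, 48] -> smallest is 43
  Remaining [48] -> smallest is 48
Collecting the picks in order gives the sorted list.
Final answer: [-40, -34, -15, -3, 2, 43, 48]


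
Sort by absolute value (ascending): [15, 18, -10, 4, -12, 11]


Compute absolute values:
  |15| = 15
  |18| = 18
  |-10| = 10
  |4| = 4
  |-12| = 12
  |11| = 11
Absolute values in increasing order: 4 < 10 < 11 < 12 < 15 < 18
Listing the original numbers in that order gives the answer.
Final answer: [4, -10, 11, -12, 15, 18]


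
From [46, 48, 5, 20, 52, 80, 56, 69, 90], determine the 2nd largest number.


Sort descending: [90, 80, 69, 56, 52, 48, 46, 20, 5]
The 2nd element (1-indexed) is at index 1.
Value = 80
Final answer: 80


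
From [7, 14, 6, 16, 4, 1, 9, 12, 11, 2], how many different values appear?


List all unique values:
Distinct values: [1, 2, 4, 6, 7, 9, 11, 12, 14, 16]
Count = 10
Final answer: 10


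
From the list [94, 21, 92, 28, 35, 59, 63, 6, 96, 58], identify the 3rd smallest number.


Sort ascending: [6, 21, 28, 35, 58, 59, 63, 92, 94, 96]
The 3rd element (1-indexed) is at index 2.
Value = 28
Final answer: 28


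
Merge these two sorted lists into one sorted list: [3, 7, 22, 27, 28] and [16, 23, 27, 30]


List A: [3, 7, 22, 27, 28]
List B: [16, 23, 27, 30]
Repeatedly compare the front elements and take the smaller:
  3 vs 16 -> take 3
  7 vs 16 -> take 7
  22 vs 16 -> take 16
  22 vs 23 -> take 22
  27 vs 23 -> take 23
  27 vs 27 -> take 27
  28 vs 27 -> take 27
  28 vs 30 -> take 28
  A is exhausted; append the rest of B: [30]
Final answer: [3, 7, 16, 22, 23, 27, 27, 28, 30]


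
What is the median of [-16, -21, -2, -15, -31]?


First, sort the list: [-31, -21, -16, -15, -2]
The list has 5 elements (odd count).
The middle index is 2 (0-based), and the element there is -16.
Final answer: -16


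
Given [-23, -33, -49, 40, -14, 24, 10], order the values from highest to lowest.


Original list: [-23, -33, -49, 40, -14, 24, 10]
Repeatedly take the largest remaining element:
  Remaining [-23, -33, -49, 40, -14, 24, 10] -> largest is 40
  Remaining [-23, -33, -49, -14, 24, 10] -> largest is 24
  Remaining [-23, -33, -49, -14, 10] -> largest is 10
  Remaining [-23, -33, -49, -14] -> largest is -14
  Remaining [-23, -33, -49] -> largest is -23
  Remaining [-33, -49] -> largest is -33
  Remaining [-49] -> largest is -49
Collecting the picks in order gives the descending list.
Final answer: [40, 24, 10, -14, -23, -33, -49]


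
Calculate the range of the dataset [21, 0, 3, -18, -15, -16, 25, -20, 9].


Maximum value: 25
Minimum value: -20
Range = 25 - (-20) = 45
Final answer: 45


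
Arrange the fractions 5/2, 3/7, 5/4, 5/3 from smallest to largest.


Convert to decimal for comparison:
  5/2 = 2.5
  3/7 = 0.4286
  5/4 = 1.25
  5/3 = 1.6667
Decimals in increasing order: 0.4286 < 1.25 < 1.6667 < 2.5
Writing each back as its fraction gives the sorted order.
Final answer: 3/7, 5/4, 5/3, 5/2


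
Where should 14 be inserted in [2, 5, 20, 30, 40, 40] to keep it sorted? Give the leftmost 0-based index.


List is sorted: [2, 5, 20, 30, 40, 40]
We need the leftmost position where 14 can be inserted, i.e. the first index whose element is >= 14 (or the end of the list if none is).
Binary search with low=0, high=6 (0-based indices):
  low=0, high=6, mid=3: a[3]=30 >= 14, so high = 3
  low=0, high=3, mid=1: a[1]=5 < 14, so low = 2
  low=2, high=3, mid=2: a[2]=20 >= 14, so high = 2
Now low = high = 2, so the insertion index is 2.
Final answer: 2


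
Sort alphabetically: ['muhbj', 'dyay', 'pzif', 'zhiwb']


Compare strings character by character (the first differing letter decides):
  'dyay' < 'muhbj' since 'd' < 'm' at position 1
  'muhbj' < 'pzif' since 'm' < 'p' at position 1
  'pzif' < 'zhiwb' since 'p' < 'z' at position 1
Chaining these comparisons gives the alphabetical order.
Final answer: ['dyay', 'muhbj', 'pzif', 'zhiwb']


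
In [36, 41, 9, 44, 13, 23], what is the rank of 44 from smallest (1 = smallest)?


Sort ascending: [9, 13, 23, 36, 41, 44]
Find 44 in the sorted list.
44 is at position 6 (1-indexed).
Final answer: 6


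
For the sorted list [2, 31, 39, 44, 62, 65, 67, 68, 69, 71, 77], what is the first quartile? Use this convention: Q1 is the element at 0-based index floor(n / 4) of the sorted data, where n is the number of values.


The list has n = 11 elements.
Q1 index = floor(11 / 4) = floor(2.75) = 2
Counting from index 0 in the sorted data, the element at index 2 is 39.
Final answer: 39


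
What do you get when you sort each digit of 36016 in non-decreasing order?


The number 36016 has digits: 3, 6, 0, 1, 6
Sorted: 0, 1, 3, 6, 6
Joining the sorted digits gives the result.
Final answer: 01366


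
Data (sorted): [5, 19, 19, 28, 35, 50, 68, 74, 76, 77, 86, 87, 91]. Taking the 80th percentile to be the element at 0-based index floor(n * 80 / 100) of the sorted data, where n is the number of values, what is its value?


The dataset has n = 13 elements.
Index = floor(13 * 80 / 100) = floor(1040 / 100) = floor(10.4) = 10
Counting from index 0 in the sorted data, the element at index 10 is 86.
Final answer: 86


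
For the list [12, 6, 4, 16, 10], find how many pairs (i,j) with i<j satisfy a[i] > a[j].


For each element, count the later elements that are smaller than it:
  12 (index 0): smaller elements after it = [6, 4, 10] -> 3
  6 (index 1): smaller elements after it = [4] -> 1
  4 (index 2): smaller elements after it = [] -> 0
  16 (index 3): smaller elements after it = [10] -> 1
Total inversions = 3 + 1 + 0 + 1 = 5
Final answer: 5


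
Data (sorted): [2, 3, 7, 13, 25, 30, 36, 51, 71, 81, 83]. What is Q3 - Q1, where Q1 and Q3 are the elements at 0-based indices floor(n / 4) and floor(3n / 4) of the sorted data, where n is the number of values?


The data has n = 11 elements.
Q1 index = floor(11 / 4) = floor(2.75) = 2; Q3 index = floor(3 * 11 / 4) = floor(8.25) = 8
Q1 = element at index 2 = 7
Q3 = element at index 8 = 71
IQR = 71 - 7 = 64
Final answer: 64


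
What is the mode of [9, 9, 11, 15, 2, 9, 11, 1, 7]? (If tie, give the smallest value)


Count the frequency of each value:
  1 appears 1 time(s)
  2 appears 1 time(s)
  7 appears 1 time(s)
  9 appears 3 time(s)
  11 appears 2 time(s)
  15 appears 1 time(s)
Maximum frequency is 3.
Only 9 reaches that frequency, so it is the mode.
Final answer: 9


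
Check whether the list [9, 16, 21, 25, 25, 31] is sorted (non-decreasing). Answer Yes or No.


Check consecutive pairs:
  9 <= 16? True
  16 <= 21? True
  21 <= 25? True
  25 <= 25? True
  25 <= 31? True
Every consecutive pair is in order, so the list is non-decreasing.
Final answer: Yes


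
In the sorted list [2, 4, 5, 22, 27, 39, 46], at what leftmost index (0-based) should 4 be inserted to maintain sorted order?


List is sorted: [2, 4, 5, 22, 27, 39, 46]
We need the leftmost position where 4 can be inserted, i.e. the first index whose element is >= 4 (or the end of the list if none is).
Binary search with low=0, high=7 (0-based indices):
  low=0, high=7, mid=3: a[3]=22 >= 4, so high = 3
  low=0, high=3, mid=1: a[1]=4 >= 4, so high = 1
  low=0, high=1, mid=0: a[0]=2 < 4, so low = 1
Now low = high = 1, so the insertion index is 1.
Final answer: 1


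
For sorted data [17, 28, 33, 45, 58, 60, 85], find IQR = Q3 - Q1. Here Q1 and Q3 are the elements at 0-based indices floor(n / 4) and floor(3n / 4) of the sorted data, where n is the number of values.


The data has n = 7 elements.
Q1 index = floor(7 / 4) = floor(1.75) = 1; Q3 index = floor(3 * 7 / 4) = floor(5.25) = 5
Q1 = element at index 1 = 28
Q3 = element at index 5 = 60
IQR = 60 - 28 = 32
Final answer: 32


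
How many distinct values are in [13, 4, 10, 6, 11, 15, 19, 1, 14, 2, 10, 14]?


List all unique values:
Distinct values: [1, 2, 4, 6, 10, 11, 13, 14, 15, 19]
Count = 10
Final answer: 10


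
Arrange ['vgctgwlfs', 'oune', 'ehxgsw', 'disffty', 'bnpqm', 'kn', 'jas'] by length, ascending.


Compute lengths:
  'vgctgwlfs' has length 9
  'oune' has length 4
  'ehxgsw' has length 6
  'disffty' has length 7
  'bnpqm' has length 5
  'kn' has length 2
  'jas' has length 3
Lengths in increasing order: 2 < 3 < 4 < 5 < 6 < 7 < 9
Listing the words in that order gives the answer.
Final answer: ['kn', 'jas', 'oune', 'bnpqm', 'ehxgsw', 'disffty', 'vgctgwlfs']


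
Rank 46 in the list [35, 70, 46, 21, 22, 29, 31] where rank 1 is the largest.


Sort descending: [70, 46, 35, 31, 29, 22, 21]
Find 46 in the sorted list.
46 is at position 2.
Final answer: 2


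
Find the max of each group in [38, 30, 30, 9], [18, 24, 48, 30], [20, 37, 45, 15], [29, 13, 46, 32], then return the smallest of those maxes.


Find max of each group:
  Group 1: [38, 30, 30, 9] -> max = 38
  Group 2: [18, 24, 48, 30] -> max = 48
  Group 3: [20, 37, 45, 15] -> max = 45
  Group 4: [29, 13, 46, 32] -> max = 46
Maxes: [38, 48, 45, 46]
Minimum of maxes = 38
Final answer: 38


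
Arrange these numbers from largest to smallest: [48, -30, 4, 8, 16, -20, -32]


Original list: [48, -30, 4, 8, 16, -20, -32]
Repeatedly take the largest remaining element:
  Remaining [48, -30, 4, 8, 16, -20, -32] -> largest is 48
  Remaining [-30, 4, 8, 16, -20, -32] -> largest is 16
  Remaining [-30, 4, 8, -20, -32] -> largest is 8
  Remaining [-30, 4, -20, -32] -> largest is 4
  Remaining [-30, -20, -32] -> largest is -20
  Remaining [-30, -32] -> largest is -30
  Remaining [-32] -> largest is -32
Collecting the picks in order gives the descending list.
Final answer: [48, 16, 8, 4, -20, -30, -32]


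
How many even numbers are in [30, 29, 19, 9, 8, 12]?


Check each element:
  30 is even
  29 is odd
  19 is odd
  9 is odd
  8 is even
  12 is even
Evens: [30, 8, 12]
Count of evens = 3
Final answer: 3


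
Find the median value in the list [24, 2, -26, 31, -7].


First, sort the list: [-26, -7, 2, 24, 31]
The list has 5 elements (odd count).
The middle index is 2 (0-based), and the element there is 2.
Final answer: 2


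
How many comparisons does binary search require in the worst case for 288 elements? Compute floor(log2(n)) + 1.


Binary search halves the search space each step.
Maximum comparisons = floor(log2(288)) + 1
log2(288) = 8.1699
floor(log2(288)) = 8, so 8 + 1 = 9
Final answer: 9


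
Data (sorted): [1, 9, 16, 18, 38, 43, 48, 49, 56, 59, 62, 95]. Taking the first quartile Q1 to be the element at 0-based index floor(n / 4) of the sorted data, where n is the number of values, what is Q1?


The list has n = 12 elements.
Q1 index = floor(12 / 4) = floor(3) = 3
Counting from index 0 in the sorted data, the element at index 3 is 18.
Final answer: 18


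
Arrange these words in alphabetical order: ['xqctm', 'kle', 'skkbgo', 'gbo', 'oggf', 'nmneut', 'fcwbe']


Compare strings character by character (the first differing letter decides):
  'fcwbe' < 'gbo' since 'f' < 'g' at position 1
  'gbo' < 'kle' since 'g' < 'k' at position 1
  'kle' < 'nmneut' since 'k' < 'n' at position 1
  'nmneut' < 'oggf' since 'n' < 'o' at position 1
  'oggf' < 'skkbgo' since 'o' < 's' at position 1
  'skkbgo' < 'xqctm' since 's' < 'x' at position 1
Chaining these comparisons gives the alphabetical order.
Final answer: ['fcwbe', 'gbo', 'kle', 'nmneut', 'oggf', 'skkbgo', 'xqctm']


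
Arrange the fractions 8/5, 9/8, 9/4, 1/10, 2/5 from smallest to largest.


Convert to decimal for comparison:
  8/5 = 1.6
  9/8 = 1.125
  9/4 = 2.25
  1/10 = 0.1
  2/5 = 0.4
Decimals in increasing order: 0.1 < 0.4 < 1.125 < 1.6 < 2.25
Writing each back as its fraction gives the sorted order.
Final answer: 1/10, 2/5, 9/8, 8/5, 9/4


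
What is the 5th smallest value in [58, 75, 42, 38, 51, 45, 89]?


Sort ascending: [38, 42, 45, 51, 58, 75, 89]
The 5th element (1-indexed) is at index 4.
Value = 58
Final answer: 58


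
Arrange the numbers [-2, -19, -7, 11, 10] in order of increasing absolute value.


Compute absolute values:
  |-2| = 2
  |-19| = 19
  |-7| = 7
  |11| = 11
  |10| = 10
Absolute values in increasing order: 2 < 7 < 10 < 11 < 19
Listing the original numbers in that order gives the answer.
Final answer: [-2, -7, 10, 11, -19]


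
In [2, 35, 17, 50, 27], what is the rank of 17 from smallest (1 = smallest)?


Sort ascending: [2, 17, 27, 35, 50]
Find 17 in the sorted list.
17 is at position 2 (1-indexed).
Final answer: 2


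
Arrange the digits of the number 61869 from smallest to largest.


The number 61869 has digits: 6, 1, 8, 6, 9
Sorted: 1, 6, 6, 8, 9
Joining the sorted digits gives the result.
Final answer: 16689


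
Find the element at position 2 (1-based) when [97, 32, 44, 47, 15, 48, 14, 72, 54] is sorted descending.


Sort descending: [97, 72, 54, 48, 47, 44, 32, 15, 14]
The 2nd element (1-indexed) is at index 1.
Value = 72
Final answer: 72


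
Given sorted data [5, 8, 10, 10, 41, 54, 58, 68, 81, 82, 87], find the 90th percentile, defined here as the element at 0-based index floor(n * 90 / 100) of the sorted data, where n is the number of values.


The dataset has n = 11 elements.
Index = floor(11 * 90 / 100) = floor(990 / 100) = floor(9.9) = 9
Counting from index 0 in the sorted data, the element at index 9 is 82.
Final answer: 82


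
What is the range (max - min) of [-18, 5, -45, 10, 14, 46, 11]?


Maximum value: 46
Minimum value: -45
Range = 46 - (-45) = 91
Final answer: 91


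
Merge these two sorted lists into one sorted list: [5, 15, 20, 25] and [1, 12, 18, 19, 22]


List A: [5, 15, 20, 25]
List B: [1, 12, 18, 19, 22]
Repeatedly compare the front elements and take the smaller:
  5 vs 1 -> take 1
  5 vs 12 -> take 5
  15 vs 12 -> take 12
  15 vs 18 -> take 15
  20 vs 18 -> take 18
  20 vs 19 -> take 19
  20 vs 22 -> take 20
  25 vs 22 -> take 22
  B is exhausted; append the rest of A: [25]
Final answer: [1, 5, 12, 15, 18, 19, 20, 22, 25]


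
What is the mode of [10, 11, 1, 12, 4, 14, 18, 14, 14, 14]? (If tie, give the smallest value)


Count the frequency of each value:
  1 appears 1 time(s)
  4 appears 1 time(s)
  10 appears 1 time(s)
  11 appears 1 time(s)
  12 appears 1 time(s)
  14 appears 4 time(s)
  18 appears 1 time(s)
Maximum frequency is 4.
Only 14 reaches that frequency, so it is the mode.
Final answer: 14


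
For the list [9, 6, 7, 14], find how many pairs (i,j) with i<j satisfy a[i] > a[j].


For each element, count the later elements that are smaller than it:
  9 (index 0): smaller elements after it = [6, 7] -> 2
  6 (index 1): smaller elements after it = [] -> 0
  7 (index 2): smaller elements after it = [] -> 0
Total inversions = 2 + 0 + 0 = 2
Final answer: 2


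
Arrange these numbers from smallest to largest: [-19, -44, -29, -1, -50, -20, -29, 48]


Original list: [-19, -44, -29, -1, -50, -20, -29, 48]
Repeatedly take the smallest remaining element:
  Remaining [-19, -44, -29, -1, -50, -20, -29, 48] -> smallest is -50
  Remaining [-19, -44, -29, -1, -20, -29, 48] -> smallest is -44
  Remaining [-19, -29, -1, -20, -29, 48] -> smallest is -29
  Remaining [-19, -1, -20, -29, 48] -> smallest is -29
  Remaining [-19, -1, -20, 48] -> smallest is -20
  Remaining [-19, -1, 48] -> smallest is -19
  Remaining [-1, 48] -> smallest is -1
  Remaining [48] -> smallest is 48
Collecting the picks in order gives the sorted list.
Final answer: [-50, -44, -29, -29, -20, -19, -1, 48]
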